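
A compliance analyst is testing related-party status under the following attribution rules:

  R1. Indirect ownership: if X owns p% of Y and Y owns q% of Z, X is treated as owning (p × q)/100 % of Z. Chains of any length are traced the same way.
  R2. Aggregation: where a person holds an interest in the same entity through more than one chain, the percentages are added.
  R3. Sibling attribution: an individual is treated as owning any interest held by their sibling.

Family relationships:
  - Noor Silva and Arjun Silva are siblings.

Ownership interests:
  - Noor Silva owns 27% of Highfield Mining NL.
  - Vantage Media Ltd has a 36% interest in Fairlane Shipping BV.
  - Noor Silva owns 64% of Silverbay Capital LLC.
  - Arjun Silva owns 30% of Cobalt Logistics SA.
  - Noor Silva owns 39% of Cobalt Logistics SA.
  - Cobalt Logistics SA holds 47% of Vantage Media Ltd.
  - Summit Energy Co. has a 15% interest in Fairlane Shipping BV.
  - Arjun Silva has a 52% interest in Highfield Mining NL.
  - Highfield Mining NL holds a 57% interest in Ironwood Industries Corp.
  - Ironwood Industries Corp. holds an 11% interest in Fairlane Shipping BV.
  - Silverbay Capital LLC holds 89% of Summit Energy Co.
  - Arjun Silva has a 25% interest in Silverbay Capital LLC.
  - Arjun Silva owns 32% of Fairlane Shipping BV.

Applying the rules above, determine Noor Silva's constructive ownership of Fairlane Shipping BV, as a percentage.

By sibling attribution (R3), Noor Silva is treated as also owning Arjun Silva's interest in Highfield Mining NL, giving 27% + 52% = 79%.
By sibling attribution (R3), Noor Silva is treated as also owning Arjun Silva's interest in Silverbay Capital LLC, giving 64% + 25% = 89%.
By sibling attribution (R3), Noor Silva is treated as also owning Arjun Silva's interest in Cobalt Logistics SA, giving 39% + 30% = 69%.
By sibling attribution (R3), Noor Silva is treated as owning Arjun Silva's 32% interest in Fairlane Shipping BV.
Chain via Highfield Mining NL → Ironwood Industries Corp. (R1): 79% × 57% × 11% = 4.9533% of Fairlane Shipping BV.
Chain via Silverbay Capital LLC → Summit Energy Co. (R1): 89% × 89% × 15% = 11.8815% of Fairlane Shipping BV.
Chain via Cobalt Logistics SA → Vantage Media Ltd (R1): 69% × 47% × 36% = 11.6748% of Fairlane Shipping BV.
Direct interest in Fairlane Shipping BV: 32%.
Aggregating (R2): 4.9533% + 11.8815% + 11.6748% + 32% = 60.5096%.

60.5096%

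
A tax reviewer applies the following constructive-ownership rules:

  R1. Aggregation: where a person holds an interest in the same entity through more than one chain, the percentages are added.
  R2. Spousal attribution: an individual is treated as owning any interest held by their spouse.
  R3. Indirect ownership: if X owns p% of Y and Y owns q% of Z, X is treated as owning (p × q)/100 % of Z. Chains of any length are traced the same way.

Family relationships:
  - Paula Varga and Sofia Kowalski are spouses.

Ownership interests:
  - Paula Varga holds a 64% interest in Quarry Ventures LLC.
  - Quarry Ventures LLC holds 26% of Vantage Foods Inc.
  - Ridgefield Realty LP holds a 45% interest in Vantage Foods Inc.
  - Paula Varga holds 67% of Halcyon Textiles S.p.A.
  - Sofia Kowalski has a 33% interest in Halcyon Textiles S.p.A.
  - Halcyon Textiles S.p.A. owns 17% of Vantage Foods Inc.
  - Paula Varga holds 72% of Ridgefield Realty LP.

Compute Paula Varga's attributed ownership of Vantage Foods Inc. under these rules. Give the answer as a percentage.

66.04%

By spousal attribution (R2), Paula Varga is treated as also owning Sofia Kowalski's interest in Halcyon Textiles S.p.A, giving 67% + 33% = 100%.
Chain via Ridgefield Realty LP (R3): 72% × 45% = 32.4% of Vantage Foods Inc.
Chain via Halcyon Textiles S.p.A. (R3): 100% × 17% = 17% of Vantage Foods Inc.
Chain via Quarry Ventures LLC (R3): 64% × 26% = 16.64% of Vantage Foods Inc.
Aggregating (R1): 32.4% + 17% + 16.64% = 66.04%.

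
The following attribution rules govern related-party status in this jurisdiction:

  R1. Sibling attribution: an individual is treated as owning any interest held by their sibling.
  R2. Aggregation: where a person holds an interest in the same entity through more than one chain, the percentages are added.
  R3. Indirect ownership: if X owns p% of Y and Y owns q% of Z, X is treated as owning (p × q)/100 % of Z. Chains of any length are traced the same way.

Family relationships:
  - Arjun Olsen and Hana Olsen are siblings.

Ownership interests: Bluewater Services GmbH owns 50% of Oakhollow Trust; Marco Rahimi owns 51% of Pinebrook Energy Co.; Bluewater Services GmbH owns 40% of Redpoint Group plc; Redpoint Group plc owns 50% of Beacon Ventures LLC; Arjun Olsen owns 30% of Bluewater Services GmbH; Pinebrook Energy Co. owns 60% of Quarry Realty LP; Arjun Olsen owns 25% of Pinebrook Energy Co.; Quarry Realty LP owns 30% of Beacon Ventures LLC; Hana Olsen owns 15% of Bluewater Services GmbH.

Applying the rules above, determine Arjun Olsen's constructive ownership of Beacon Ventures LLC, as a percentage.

By sibling attribution (R1), Arjun Olsen is treated as also owning Hana Olsen's interest in Bluewater Services GmbH, giving 30% + 15% = 45%.
Chain via Pinebrook Energy Co. → Quarry Realty LP (R3): 25% × 60% × 30% = 4.5% of Beacon Ventures LLC.
Chain via Bluewater Services GmbH → Redpoint Group plc (R3): 45% × 40% × 50% = 9% of Beacon Ventures LLC.
Aggregating (R2): 4.5% + 9% = 13.5%.

13.5%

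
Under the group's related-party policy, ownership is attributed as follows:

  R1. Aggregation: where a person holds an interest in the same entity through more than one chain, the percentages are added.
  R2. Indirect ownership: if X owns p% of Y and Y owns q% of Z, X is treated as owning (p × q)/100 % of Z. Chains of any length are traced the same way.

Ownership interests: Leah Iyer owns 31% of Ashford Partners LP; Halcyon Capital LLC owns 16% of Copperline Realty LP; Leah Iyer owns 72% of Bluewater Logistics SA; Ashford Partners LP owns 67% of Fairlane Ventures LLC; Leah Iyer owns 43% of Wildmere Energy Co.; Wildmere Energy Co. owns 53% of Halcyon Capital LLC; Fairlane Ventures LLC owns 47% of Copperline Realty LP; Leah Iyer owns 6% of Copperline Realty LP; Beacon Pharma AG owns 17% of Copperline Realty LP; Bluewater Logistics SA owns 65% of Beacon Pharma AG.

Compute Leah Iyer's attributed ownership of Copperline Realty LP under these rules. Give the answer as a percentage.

27.3643%

Chain via Bluewater Logistics SA → Beacon Pharma AG (R2): 72% × 65% × 17% = 7.956% of Copperline Realty LP.
Chain via Ashford Partners LP → Fairlane Ventures LLC (R2): 31% × 67% × 47% = 9.7619% of Copperline Realty LP.
Chain via Wildmere Energy Co. → Halcyon Capital LLC (R2): 43% × 53% × 16% = 3.6464% of Copperline Realty LP.
Direct interest in Copperline Realty LP: 6%.
Aggregating (R1): 7.956% + 9.7619% + 3.6464% + 6% = 27.3643%.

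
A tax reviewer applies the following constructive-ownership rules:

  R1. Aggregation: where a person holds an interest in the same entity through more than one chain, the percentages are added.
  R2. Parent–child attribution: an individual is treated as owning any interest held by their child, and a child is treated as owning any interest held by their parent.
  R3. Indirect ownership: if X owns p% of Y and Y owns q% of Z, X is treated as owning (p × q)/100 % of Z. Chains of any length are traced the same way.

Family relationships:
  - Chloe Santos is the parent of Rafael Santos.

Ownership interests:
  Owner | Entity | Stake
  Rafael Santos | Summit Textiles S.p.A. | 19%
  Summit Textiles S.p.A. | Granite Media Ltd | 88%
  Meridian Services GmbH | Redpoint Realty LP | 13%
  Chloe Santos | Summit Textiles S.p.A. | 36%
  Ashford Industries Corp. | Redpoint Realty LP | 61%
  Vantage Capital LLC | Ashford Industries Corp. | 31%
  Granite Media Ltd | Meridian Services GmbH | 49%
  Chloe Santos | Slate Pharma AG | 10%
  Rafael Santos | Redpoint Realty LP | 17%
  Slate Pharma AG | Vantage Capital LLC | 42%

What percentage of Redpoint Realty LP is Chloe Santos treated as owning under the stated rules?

20.8773%

By parent–child attribution (R2), Chloe Santos is treated as also owning Rafael Santos's interest in Summit Textiles S.p.A, giving 36% + 19% = 55%.
By parent–child attribution (R2), Chloe Santos is treated as owning Rafael Santos's 17% interest in Redpoint Realty LP.
Chain via Slate Pharma AG → Vantage Capital LLC → Ashford Industries Corp. (R3): 10% × 42% × 31% × 61% = 0.79422% of Redpoint Realty LP.
Chain via Summit Textiles S.p.A. → Granite Media Ltd → Meridian Services GmbH (R3): 55% × 88% × 49% × 13% = 3.08308% of Redpoint Realty LP.
Direct interest in Redpoint Realty LP: 17%.
Aggregating (R1): 0.79422% + 3.08308% + 17% = 20.8773%.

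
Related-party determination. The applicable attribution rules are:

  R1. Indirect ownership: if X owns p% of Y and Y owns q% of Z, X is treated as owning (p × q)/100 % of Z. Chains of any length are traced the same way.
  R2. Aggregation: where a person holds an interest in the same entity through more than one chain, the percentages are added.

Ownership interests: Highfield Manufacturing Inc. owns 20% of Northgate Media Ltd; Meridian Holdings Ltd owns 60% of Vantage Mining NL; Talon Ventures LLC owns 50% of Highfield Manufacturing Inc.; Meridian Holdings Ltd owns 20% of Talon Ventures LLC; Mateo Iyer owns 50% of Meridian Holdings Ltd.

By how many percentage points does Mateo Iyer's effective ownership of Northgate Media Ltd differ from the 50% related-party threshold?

Chain via Meridian Holdings Ltd → Talon Ventures LLC → Highfield Manufacturing Inc. (R1): 50% × 20% × 50% × 20% = 1% of Northgate Media Ltd.
1% falls short of the 50% threshold by 49 percentage points.

49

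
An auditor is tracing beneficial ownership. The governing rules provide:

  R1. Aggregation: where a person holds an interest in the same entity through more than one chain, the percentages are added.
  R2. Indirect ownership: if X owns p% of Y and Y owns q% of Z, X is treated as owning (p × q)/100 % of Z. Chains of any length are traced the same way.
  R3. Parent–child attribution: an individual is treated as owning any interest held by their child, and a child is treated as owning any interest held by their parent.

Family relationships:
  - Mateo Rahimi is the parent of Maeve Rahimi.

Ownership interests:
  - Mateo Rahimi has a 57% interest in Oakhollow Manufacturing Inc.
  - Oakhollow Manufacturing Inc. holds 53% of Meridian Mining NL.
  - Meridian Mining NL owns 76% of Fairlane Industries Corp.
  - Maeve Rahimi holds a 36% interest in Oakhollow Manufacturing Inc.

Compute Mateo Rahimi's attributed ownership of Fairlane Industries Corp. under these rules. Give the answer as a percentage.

By parent–child attribution (R3), Mateo Rahimi is treated as also owning Maeve Rahimi's interest in Oakhollow Manufacturing Inc, giving 57% + 36% = 93%.
Chain via Oakhollow Manufacturing Inc. → Meridian Mining NL (R2): 93% × 53% × 76% = 37.4604% of Fairlane Industries Corp.

37.4604%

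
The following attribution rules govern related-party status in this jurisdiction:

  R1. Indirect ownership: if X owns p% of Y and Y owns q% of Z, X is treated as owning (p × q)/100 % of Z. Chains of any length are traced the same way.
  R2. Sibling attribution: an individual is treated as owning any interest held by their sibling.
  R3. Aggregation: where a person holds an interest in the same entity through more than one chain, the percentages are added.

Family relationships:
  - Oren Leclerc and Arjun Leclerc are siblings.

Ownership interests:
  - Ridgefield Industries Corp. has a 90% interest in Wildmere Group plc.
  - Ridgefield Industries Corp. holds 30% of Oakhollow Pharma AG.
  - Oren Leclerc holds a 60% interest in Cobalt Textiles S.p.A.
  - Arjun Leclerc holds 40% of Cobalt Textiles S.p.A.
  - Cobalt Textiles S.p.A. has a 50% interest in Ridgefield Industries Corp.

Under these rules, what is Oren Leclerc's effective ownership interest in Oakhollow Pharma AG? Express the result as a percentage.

By sibling attribution (R2), Oren Leclerc is treated as also owning Arjun Leclerc's interest in Cobalt Textiles S.p.A, giving 60% + 40% = 100%.
Chain via Cobalt Textiles S.p.A. → Ridgefield Industries Corp. (R1): 100% × 50% × 30% = 15% of Oakhollow Pharma AG.

15%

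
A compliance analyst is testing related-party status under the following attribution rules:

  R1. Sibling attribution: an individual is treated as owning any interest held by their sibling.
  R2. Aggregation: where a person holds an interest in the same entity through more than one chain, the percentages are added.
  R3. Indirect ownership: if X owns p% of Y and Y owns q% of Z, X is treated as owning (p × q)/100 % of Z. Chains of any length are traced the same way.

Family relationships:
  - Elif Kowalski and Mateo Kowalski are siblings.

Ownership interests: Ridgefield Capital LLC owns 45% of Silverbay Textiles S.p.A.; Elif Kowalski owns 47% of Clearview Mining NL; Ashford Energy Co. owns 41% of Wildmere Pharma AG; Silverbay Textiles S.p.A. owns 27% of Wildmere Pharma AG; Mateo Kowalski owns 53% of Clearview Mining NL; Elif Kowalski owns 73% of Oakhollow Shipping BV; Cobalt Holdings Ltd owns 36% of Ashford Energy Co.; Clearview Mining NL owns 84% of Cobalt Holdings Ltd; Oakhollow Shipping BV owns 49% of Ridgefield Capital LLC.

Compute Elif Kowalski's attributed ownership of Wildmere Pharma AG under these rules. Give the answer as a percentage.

By sibling attribution (R1), Elif Kowalski is treated as also owning Mateo Kowalski's interest in Clearview Mining NL, giving 47% + 53% = 100%.
Chain via Oakhollow Shipping BV → Ridgefield Capital LLC → Silverbay Textiles S.p.A. (R3): 73% × 49% × 45% × 27% = 4.346055% of Wildmere Pharma AG.
Chain via Clearview Mining NL → Cobalt Holdings Ltd → Ashford Energy Co. (R3): 100% × 84% × 36% × 41% = 12.3984% of Wildmere Pharma AG.
Aggregating (R2): 4.346055% + 12.3984% = 16.744455%.

16.744455%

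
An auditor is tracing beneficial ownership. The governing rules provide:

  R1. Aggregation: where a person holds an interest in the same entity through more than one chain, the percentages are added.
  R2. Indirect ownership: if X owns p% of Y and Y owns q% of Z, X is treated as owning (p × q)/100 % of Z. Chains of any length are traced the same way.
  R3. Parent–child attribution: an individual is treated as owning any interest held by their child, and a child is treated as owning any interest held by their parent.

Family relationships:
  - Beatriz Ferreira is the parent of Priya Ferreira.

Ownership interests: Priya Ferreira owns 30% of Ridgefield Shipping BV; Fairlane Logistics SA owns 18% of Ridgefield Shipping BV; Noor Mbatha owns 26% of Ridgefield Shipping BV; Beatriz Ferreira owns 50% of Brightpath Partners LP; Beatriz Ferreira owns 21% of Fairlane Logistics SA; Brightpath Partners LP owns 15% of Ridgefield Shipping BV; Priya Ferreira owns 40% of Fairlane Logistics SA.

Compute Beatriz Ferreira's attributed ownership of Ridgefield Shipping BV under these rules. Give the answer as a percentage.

48.48%

By parent–child attribution (R3), Beatriz Ferreira is treated as also owning Priya Ferreira's interest in Fairlane Logistics SA, giving 21% + 40% = 61%.
By parent–child attribution (R3), Beatriz Ferreira is treated as owning Priya Ferreira's 30% interest in Ridgefield Shipping BV.
Chain via Brightpath Partners LP (R2): 50% × 15% = 7.5% of Ridgefield Shipping BV.
Chain via Fairlane Logistics SA (R2): 61% × 18% = 10.98% of Ridgefield Shipping BV.
Direct interest in Ridgefield Shipping BV: 30%.
Aggregating (R1): 7.5% + 10.98% + 30% = 48.48%.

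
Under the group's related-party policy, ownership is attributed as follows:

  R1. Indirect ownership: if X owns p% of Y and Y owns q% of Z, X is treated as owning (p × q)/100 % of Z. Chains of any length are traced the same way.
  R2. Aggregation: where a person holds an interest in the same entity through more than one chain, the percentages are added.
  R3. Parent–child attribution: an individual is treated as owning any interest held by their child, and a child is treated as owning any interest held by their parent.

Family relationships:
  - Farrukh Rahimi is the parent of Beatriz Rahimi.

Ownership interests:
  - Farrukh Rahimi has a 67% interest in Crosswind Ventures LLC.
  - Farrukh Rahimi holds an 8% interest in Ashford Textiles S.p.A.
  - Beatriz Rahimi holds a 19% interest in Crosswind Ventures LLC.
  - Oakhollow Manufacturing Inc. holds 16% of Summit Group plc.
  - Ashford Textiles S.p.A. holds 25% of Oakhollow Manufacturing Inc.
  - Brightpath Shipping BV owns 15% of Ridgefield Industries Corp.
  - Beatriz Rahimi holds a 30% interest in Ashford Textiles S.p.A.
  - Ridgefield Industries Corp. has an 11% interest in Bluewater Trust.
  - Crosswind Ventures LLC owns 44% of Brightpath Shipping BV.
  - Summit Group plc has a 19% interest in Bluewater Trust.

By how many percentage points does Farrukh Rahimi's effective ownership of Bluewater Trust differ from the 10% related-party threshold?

By parent–child attribution (R3), Farrukh Rahimi is treated as also owning Beatriz Rahimi's interest in Ashford Textiles S.p.A, giving 8% + 30% = 38%.
By parent–child attribution (R3), Farrukh Rahimi is treated as also owning Beatriz Rahimi's interest in Crosswind Ventures LLC, giving 67% + 19% = 86%.
Chain via Ashford Textiles S.p.A. → Oakhollow Manufacturing Inc. → Summit Group plc (R1): 38% × 25% × 16% × 19% = 0.2888% of Bluewater Trust.
Chain via Crosswind Ventures LLC → Brightpath Shipping BV → Ridgefield Industries Corp. (R1): 86% × 44% × 15% × 11% = 0.62436% of Bluewater Trust.
Aggregating (R2): 0.2888% + 0.62436% = 0.91316%.
0.91316% falls short of the 10% threshold by 9.08684 percentage points.

9.08684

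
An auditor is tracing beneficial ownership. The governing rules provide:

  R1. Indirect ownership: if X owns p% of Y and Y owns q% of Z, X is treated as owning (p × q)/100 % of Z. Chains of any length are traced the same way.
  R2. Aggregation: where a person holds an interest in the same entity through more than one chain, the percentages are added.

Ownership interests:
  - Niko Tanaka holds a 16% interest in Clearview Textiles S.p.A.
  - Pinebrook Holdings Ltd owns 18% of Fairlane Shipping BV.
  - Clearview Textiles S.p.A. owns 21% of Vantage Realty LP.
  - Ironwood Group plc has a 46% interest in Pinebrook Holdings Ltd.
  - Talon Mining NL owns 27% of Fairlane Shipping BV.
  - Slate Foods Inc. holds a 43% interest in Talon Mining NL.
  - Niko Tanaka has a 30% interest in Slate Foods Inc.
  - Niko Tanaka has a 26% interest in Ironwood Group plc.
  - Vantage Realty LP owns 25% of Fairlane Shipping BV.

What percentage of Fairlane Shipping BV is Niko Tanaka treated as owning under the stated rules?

6.4758%

Chain via Ironwood Group plc → Pinebrook Holdings Ltd (R1): 26% × 46% × 18% = 2.1528% of Fairlane Shipping BV.
Chain via Clearview Textiles S.p.A. → Vantage Realty LP (R1): 16% × 21% × 25% = 0.84% of Fairlane Shipping BV.
Chain via Slate Foods Inc. → Talon Mining NL (R1): 30% × 43% × 27% = 3.483% of Fairlane Shipping BV.
Aggregating (R2): 2.1528% + 0.84% + 3.483% = 6.4758%.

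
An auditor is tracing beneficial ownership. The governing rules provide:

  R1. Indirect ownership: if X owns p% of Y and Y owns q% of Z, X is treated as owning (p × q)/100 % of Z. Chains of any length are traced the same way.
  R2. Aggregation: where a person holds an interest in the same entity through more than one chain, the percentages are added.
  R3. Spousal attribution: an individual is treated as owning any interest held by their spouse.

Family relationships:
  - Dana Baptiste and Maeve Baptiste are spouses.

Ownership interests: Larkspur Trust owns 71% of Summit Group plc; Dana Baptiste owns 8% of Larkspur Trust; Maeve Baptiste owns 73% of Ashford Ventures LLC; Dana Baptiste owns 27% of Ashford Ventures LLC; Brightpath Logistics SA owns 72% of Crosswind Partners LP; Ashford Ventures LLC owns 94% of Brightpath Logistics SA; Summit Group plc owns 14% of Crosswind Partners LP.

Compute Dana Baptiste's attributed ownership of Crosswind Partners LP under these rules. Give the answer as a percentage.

By spousal attribution (R3), Dana Baptiste is treated as also owning Maeve Baptiste's interest in Ashford Ventures LLC, giving 27% + 73% = 100%.
Chain via Larkspur Trust → Summit Group plc (R1): 8% × 71% × 14% = 0.7952% of Crosswind Partners LP.
Chain via Ashford Ventures LLC → Brightpath Logistics SA (R1): 100% × 94% × 72% = 67.68% of Crosswind Partners LP.
Aggregating (R2): 0.7952% + 67.68% = 68.4752%.

68.4752%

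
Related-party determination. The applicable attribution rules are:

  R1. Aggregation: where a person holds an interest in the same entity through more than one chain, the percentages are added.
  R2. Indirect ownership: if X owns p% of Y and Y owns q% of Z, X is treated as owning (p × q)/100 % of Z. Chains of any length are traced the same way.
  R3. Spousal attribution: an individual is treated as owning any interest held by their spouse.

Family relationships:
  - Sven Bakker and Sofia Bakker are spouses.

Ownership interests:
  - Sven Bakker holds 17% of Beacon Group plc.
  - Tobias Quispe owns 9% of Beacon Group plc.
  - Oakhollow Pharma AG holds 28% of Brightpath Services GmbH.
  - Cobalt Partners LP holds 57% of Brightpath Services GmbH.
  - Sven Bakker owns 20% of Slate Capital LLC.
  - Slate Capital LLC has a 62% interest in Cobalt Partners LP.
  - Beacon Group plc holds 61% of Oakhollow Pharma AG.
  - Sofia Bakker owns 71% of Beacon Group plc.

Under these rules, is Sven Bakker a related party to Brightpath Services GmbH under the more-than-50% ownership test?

By spousal attribution (R3), Sven Bakker is treated as also owning Sofia Bakker's interest in Beacon Group plc, giving 17% + 71% = 88%.
Chain via Slate Capital LLC → Cobalt Partners LP (R2): 20% × 62% × 57% = 7.068% of Brightpath Services GmbH.
Chain via Beacon Group plc → Oakhollow Pharma AG (R2): 88% × 61% × 28% = 15.0304% of Brightpath Services GmbH.
Aggregating (R1): 7.068% + 15.0304% = 22.0984%.
22.0984% does not exceed the 50% threshold, so Sven is not a related party to Brightpath Services GmbH.

No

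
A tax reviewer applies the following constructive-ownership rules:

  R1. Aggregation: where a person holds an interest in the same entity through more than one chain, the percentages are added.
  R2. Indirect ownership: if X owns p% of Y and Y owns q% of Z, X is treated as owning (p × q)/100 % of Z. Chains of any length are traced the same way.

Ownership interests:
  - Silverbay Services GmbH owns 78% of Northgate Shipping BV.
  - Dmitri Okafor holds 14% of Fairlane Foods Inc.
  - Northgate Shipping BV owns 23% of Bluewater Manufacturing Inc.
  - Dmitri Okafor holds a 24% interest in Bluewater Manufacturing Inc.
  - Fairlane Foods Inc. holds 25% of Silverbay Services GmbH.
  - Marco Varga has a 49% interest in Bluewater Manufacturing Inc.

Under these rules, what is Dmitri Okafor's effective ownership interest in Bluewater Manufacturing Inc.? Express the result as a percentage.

24.6279%

Chain via Fairlane Foods Inc. → Silverbay Services GmbH → Northgate Shipping BV (R2): 14% × 25% × 78% × 23% = 0.6279% of Bluewater Manufacturing Inc.
Direct interest in Bluewater Manufacturing Inc: 24%.
Aggregating (R1): 0.6279% + 24% = 24.6279%.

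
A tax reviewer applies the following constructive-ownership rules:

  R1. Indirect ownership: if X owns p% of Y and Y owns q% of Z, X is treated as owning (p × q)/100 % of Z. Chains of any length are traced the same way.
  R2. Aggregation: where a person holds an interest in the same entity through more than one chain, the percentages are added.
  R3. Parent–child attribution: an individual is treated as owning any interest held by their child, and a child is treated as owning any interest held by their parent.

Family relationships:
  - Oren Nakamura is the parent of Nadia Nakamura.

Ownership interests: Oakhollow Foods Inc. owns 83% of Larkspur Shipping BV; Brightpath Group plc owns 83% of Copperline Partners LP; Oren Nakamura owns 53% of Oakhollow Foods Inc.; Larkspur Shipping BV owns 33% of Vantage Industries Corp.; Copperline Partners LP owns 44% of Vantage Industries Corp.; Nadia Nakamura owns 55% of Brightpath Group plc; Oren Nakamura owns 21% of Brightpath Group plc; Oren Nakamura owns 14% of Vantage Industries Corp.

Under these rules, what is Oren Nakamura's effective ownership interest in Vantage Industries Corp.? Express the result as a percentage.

56.2719%

By parent–child attribution (R3), Oren Nakamura is treated as also owning Nadia Nakamura's interest in Brightpath Group plc, giving 21% + 55% = 76%.
Chain via Oakhollow Foods Inc. → Larkspur Shipping BV (R1): 53% × 83% × 33% = 14.5167% of Vantage Industries Corp.
Chain via Brightpath Group plc → Copperline Partners LP (R1): 76% × 83% × 44% = 27.7552% of Vantage Industries Corp.
Direct interest in Vantage Industries Corp: 14%.
Aggregating (R2): 14.5167% + 27.7552% + 14% = 56.2719%.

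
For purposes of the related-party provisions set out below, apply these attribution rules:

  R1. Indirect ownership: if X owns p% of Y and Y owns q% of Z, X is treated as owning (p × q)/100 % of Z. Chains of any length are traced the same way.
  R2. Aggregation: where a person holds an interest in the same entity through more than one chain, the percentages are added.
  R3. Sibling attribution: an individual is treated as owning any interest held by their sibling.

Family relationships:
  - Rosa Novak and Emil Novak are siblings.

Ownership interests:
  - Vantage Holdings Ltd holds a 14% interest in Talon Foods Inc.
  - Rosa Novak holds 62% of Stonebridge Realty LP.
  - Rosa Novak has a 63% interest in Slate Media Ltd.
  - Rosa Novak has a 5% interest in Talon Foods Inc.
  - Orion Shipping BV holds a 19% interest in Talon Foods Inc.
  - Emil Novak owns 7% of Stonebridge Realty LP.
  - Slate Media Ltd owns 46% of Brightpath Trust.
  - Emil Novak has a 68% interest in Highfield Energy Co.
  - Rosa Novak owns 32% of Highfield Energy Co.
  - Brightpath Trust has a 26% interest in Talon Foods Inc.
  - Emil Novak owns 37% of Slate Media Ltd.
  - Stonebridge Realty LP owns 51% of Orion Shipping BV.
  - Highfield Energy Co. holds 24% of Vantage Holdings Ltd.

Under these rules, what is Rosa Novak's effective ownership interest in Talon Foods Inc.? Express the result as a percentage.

By sibling attribution (R3), Rosa Novak is treated as also owning Emil Novak's interest in Slate Media Ltd, giving 63% + 37% = 100%.
By sibling attribution (R3), Rosa Novak is treated as also owning Emil Novak's interest in Highfield Energy Co, giving 32% + 68% = 100%.
By sibling attribution (R3), Rosa Novak is treated as also owning Emil Novak's interest in Stonebridge Realty LP, giving 62% + 7% = 69%.
Chain via Slate Media Ltd → Brightpath Trust (R1): 100% × 46% × 26% = 11.96% of Talon Foods Inc.
Chain via Highfield Energy Co. → Vantage Holdings Ltd (R1): 100% × 24% × 14% = 3.36% of Talon Foods Inc.
Chain via Stonebridge Realty LP → Orion Shipping BV (R1): 69% × 51% × 19% = 6.6861% of Talon Foods Inc.
Direct interest in Talon Foods Inc: 5%.
Aggregating (R2): 11.96% + 3.36% + 6.6861% + 5% = 27.0061%.

27.0061%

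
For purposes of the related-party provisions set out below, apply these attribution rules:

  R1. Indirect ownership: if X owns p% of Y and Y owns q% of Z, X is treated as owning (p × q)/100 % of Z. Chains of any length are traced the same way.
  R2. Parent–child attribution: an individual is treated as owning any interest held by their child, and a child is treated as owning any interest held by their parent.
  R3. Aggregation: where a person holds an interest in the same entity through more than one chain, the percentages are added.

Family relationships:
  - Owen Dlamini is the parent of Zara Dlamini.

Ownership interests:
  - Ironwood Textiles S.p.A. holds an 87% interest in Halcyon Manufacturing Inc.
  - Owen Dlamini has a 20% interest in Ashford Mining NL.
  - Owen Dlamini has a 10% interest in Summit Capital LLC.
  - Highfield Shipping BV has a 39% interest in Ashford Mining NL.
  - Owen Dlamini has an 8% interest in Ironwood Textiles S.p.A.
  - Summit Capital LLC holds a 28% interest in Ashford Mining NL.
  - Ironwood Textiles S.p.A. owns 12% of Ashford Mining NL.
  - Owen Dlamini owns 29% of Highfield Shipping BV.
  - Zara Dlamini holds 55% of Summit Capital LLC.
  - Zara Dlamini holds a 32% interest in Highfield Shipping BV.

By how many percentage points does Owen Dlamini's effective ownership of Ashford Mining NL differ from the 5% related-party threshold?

By parent–child attribution (R2), Owen Dlamini is treated as also owning Zara Dlamini's interest in Highfield Shipping BV, giving 29% + 32% = 61%.
By parent–child attribution (R2), Owen Dlamini is treated as also owning Zara Dlamini's interest in Summit Capital LLC, giving 10% + 55% = 65%.
Chain via Highfield Shipping BV (R1): 61% × 39% = 23.79% of Ashford Mining NL.
Chain via Ironwood Textiles S.p.A. (R1): 8% × 12% = 0.96% of Ashford Mining NL.
Chain via Summit Capital LLC (R1): 65% × 28% = 18.2% of Ashford Mining NL.
Direct interest in Ashford Mining NL: 20%.
Aggregating (R3): 23.79% + 0.96% + 18.2% + 20% = 62.95%.
62.95% exceeds the 5% threshold by 57.95 percentage points.

57.95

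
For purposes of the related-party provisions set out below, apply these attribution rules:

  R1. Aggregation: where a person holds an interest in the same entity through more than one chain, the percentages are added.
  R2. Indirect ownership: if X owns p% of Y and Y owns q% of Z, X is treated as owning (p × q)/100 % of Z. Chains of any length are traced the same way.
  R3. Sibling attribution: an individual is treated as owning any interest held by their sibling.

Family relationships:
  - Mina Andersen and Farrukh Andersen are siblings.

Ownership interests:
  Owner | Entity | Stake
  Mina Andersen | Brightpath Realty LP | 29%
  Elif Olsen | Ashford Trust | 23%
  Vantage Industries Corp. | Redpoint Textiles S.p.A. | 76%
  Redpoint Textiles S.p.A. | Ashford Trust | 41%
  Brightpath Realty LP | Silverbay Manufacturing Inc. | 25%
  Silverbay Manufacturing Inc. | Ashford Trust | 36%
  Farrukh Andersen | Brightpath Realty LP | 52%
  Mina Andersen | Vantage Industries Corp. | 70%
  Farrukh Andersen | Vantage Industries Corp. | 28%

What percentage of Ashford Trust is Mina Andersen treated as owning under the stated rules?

37.8268%

By sibling attribution (R3), Mina Andersen is treated as also owning Farrukh Andersen's interest in Vantage Industries Corp, giving 70% + 28% = 98%.
By sibling attribution (R3), Mina Andersen is treated as also owning Farrukh Andersen's interest in Brightpath Realty LP, giving 29% + 52% = 81%.
Chain via Vantage Industries Corp. → Redpoint Textiles S.p.A. (R2): 98% × 76% × 41% = 30.5368% of Ashford Trust.
Chain via Brightpath Realty LP → Silverbay Manufacturing Inc. (R2): 81% × 25% × 36% = 7.29% of Ashford Trust.
Aggregating (R1): 30.5368% + 7.29% = 37.8268%.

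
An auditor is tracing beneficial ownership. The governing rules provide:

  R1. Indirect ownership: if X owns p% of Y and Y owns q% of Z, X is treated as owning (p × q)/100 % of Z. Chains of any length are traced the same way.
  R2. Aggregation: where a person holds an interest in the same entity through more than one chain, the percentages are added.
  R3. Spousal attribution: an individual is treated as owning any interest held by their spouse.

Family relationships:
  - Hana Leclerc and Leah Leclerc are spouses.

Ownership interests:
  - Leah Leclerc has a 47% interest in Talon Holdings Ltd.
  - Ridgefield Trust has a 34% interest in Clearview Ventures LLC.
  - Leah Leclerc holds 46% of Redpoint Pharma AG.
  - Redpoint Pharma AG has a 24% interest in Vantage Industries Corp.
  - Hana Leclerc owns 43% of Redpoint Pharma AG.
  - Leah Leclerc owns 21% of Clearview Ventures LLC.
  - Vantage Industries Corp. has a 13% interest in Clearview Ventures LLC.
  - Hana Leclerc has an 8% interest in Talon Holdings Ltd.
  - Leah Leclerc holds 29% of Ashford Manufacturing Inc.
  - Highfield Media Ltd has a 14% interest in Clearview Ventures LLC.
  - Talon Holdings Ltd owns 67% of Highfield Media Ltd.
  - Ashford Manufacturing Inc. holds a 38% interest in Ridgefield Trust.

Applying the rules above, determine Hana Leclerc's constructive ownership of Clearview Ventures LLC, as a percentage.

32.6826%

By spousal attribution (R3), Hana Leclerc is treated as also owning Leah Leclerc's interest in Talon Holdings Ltd, giving 8% + 47% = 55%.
By spousal attribution (R3), Hana Leclerc is treated as also owning Leah Leclerc's interest in Redpoint Pharma AG, giving 43% + 46% = 89%.
By spousal attribution (R3), Hana Leclerc is treated as owning Leah Leclerc's 29% interest in Ashford Manufacturing Inc.
By spousal attribution (R3), Hana Leclerc is treated as owning Leah Leclerc's 21% interest in Clearview Ventures LLC.
Chain via Talon Holdings Ltd → Highfield Media Ltd (R1): 55% × 67% × 14% = 5.159% of Clearview Ventures LLC.
Chain via Redpoint Pharma AG → Vantage Industries Corp. (R1): 89% × 24% × 13% = 2.7768% of Clearview Ventures LLC.
Chain via Ashford Manufacturing Inc. → Ridgefield Trust (R1): 29% × 38% × 34% = 3.7468% of Clearview Ventures LLC.
Direct interest in Clearview Ventures LLC: 21%.
Aggregating (R2): 5.159% + 2.7768% + 3.7468% + 21% = 32.6826%.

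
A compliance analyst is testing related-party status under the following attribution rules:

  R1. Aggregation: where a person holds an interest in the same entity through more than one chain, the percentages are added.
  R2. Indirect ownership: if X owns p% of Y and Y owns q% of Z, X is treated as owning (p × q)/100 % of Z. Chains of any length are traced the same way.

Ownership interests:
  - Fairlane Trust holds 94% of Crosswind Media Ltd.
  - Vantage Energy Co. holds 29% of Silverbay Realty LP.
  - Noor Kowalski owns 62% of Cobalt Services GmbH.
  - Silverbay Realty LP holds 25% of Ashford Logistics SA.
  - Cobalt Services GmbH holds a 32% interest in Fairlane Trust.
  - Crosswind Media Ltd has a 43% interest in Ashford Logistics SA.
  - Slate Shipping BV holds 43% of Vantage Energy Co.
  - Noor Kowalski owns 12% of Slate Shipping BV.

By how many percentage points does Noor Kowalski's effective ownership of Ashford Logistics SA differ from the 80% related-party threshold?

71.606572

Chain via Cobalt Services GmbH → Fairlane Trust → Crosswind Media Ltd (R2): 62% × 32% × 94% × 43% = 8.019328% of Ashford Logistics SA.
Chain via Slate Shipping BV → Vantage Energy Co. → Silverbay Realty LP (R2): 12% × 43% × 29% × 25% = 0.3741% of Ashford Logistics SA.
Aggregating (R1): 8.019328% + 0.3741% = 8.393428%.
8.393428% falls short of the 80% threshold by 71.606572 percentage points.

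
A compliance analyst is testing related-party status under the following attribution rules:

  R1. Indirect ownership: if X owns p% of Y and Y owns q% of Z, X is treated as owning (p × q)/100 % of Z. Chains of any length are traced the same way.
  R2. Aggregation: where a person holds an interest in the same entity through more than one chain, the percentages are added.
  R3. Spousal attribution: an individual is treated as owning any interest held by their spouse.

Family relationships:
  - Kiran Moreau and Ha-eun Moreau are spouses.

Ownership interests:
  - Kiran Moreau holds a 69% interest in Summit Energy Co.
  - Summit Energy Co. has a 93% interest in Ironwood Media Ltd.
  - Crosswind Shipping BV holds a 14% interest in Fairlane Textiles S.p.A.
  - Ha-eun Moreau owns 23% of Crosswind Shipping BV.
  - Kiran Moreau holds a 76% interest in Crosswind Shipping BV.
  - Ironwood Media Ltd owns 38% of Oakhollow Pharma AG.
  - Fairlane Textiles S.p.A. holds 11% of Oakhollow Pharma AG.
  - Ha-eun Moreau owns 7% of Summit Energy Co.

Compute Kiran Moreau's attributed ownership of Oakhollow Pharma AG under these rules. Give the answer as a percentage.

By spousal attribution (R3), Kiran Moreau is treated as also owning Ha-eun Moreau's interest in Summit Energy Co, giving 69% + 7% = 76%.
By spousal attribution (R3), Kiran Moreau is treated as also owning Ha-eun Moreau's interest in Crosswind Shipping BV, giving 76% + 23% = 99%.
Chain via Summit Energy Co. → Ironwood Media Ltd (R1): 76% × 93% × 38% = 26.8584% of Oakhollow Pharma AG.
Chain via Crosswind Shipping BV → Fairlane Textiles S.p.A. (R1): 99% × 14% × 11% = 1.5246% of Oakhollow Pharma AG.
Aggregating (R2): 26.8584% + 1.5246% = 28.383%.

28.383%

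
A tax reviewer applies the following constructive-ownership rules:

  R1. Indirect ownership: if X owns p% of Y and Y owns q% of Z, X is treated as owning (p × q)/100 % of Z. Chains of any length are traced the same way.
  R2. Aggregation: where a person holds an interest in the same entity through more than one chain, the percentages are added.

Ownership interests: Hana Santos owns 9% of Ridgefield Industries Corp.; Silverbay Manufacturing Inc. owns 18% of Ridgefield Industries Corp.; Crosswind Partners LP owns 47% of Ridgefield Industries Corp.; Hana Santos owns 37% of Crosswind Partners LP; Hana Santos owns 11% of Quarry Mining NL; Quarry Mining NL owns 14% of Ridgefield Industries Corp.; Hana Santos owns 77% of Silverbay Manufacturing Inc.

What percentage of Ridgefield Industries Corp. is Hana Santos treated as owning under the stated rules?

41.79%

Chain via Quarry Mining NL (R1): 11% × 14% = 1.54% of Ridgefield Industries Corp.
Chain via Crosswind Partners LP (R1): 37% × 47% = 17.39% of Ridgefield Industries Corp.
Chain via Silverbay Manufacturing Inc. (R1): 77% × 18% = 13.86% of Ridgefield Industries Corp.
Direct interest in Ridgefield Industries Corp: 9%.
Aggregating (R2): 1.54% + 17.39% + 13.86% + 9% = 41.79%.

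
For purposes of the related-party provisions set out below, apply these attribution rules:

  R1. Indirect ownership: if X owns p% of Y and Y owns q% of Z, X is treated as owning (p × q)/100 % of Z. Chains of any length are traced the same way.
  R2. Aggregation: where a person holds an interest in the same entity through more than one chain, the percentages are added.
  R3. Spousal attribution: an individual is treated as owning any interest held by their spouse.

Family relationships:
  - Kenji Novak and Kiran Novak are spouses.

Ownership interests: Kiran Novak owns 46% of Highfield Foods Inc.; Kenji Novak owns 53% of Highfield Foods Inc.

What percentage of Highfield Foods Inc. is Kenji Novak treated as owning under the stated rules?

By spousal attribution (R3), Kenji Novak is treated as also owning Kiran Novak's interest in Highfield Foods Inc, giving 53% + 46% = 99%.
Direct interest in Highfield Foods Inc: 99%.

99%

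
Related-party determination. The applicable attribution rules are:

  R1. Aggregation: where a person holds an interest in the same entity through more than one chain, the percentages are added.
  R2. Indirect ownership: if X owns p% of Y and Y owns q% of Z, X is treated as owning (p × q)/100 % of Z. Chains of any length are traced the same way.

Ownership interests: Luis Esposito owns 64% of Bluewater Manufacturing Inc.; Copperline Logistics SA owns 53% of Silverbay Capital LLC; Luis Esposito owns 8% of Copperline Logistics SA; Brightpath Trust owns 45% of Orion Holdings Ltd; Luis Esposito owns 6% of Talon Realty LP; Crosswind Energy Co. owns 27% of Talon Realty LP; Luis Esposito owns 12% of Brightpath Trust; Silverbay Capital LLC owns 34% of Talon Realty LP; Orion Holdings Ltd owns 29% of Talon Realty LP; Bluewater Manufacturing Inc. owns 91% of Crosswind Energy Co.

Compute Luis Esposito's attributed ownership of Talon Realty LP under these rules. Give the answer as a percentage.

Chain via Copperline Logistics SA → Silverbay Capital LLC (R2): 8% × 53% × 34% = 1.4416% of Talon Realty LP.
Chain via Bluewater Manufacturing Inc. → Crosswind Energy Co. (R2): 64% × 91% × 27% = 15.7248% of Talon Realty LP.
Chain via Brightpath Trust → Orion Holdings Ltd (R2): 12% × 45% × 29% = 1.566% of Talon Realty LP.
Direct interest in Talon Realty LP: 6%.
Aggregating (R1): 1.4416% + 15.7248% + 1.566% + 6% = 24.7324%.

24.7324%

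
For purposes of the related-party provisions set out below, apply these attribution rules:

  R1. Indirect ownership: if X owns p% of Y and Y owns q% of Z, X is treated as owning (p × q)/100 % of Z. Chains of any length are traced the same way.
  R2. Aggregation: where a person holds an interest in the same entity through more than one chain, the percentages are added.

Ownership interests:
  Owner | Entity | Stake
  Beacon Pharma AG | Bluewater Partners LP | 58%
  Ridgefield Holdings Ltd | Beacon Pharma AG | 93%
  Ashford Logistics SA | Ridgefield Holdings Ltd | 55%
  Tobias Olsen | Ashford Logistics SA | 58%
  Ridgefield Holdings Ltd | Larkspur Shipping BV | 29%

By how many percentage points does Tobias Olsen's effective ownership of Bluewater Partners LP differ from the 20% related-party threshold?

2.79314

Chain via Ashford Logistics SA → Ridgefield Holdings Ltd → Beacon Pharma AG (R1): 58% × 55% × 93% × 58% = 17.20686% of Bluewater Partners LP.
17.20686% falls short of the 20% threshold by 2.79314 percentage points.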